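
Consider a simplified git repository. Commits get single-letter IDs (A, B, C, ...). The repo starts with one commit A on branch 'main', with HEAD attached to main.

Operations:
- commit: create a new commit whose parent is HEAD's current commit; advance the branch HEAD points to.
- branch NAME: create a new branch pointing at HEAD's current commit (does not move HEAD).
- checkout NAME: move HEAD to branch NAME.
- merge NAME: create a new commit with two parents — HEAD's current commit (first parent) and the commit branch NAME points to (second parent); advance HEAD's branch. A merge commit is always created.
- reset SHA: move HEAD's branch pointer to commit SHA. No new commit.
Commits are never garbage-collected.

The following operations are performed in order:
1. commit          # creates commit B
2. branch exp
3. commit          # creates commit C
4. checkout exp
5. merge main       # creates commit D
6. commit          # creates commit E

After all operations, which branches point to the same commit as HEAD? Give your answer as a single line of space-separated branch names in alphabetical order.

Answer: exp

Derivation:
After op 1 (commit): HEAD=main@B [main=B]
After op 2 (branch): HEAD=main@B [exp=B main=B]
After op 3 (commit): HEAD=main@C [exp=B main=C]
After op 4 (checkout): HEAD=exp@B [exp=B main=C]
After op 5 (merge): HEAD=exp@D [exp=D main=C]
After op 6 (commit): HEAD=exp@E [exp=E main=C]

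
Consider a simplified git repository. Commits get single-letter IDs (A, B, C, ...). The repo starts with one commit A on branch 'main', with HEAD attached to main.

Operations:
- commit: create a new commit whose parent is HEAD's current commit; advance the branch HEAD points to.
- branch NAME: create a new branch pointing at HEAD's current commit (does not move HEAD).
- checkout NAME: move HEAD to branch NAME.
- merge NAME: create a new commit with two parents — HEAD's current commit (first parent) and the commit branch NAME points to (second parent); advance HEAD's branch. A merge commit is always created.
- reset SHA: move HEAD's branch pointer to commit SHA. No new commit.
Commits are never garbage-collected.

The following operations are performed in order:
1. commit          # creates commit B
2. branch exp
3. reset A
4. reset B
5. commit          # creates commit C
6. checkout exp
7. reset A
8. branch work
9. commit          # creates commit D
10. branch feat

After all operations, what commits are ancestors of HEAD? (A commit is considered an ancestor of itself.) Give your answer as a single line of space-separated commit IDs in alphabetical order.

Answer: A D

Derivation:
After op 1 (commit): HEAD=main@B [main=B]
After op 2 (branch): HEAD=main@B [exp=B main=B]
After op 3 (reset): HEAD=main@A [exp=B main=A]
After op 4 (reset): HEAD=main@B [exp=B main=B]
After op 5 (commit): HEAD=main@C [exp=B main=C]
After op 6 (checkout): HEAD=exp@B [exp=B main=C]
After op 7 (reset): HEAD=exp@A [exp=A main=C]
After op 8 (branch): HEAD=exp@A [exp=A main=C work=A]
After op 9 (commit): HEAD=exp@D [exp=D main=C work=A]
After op 10 (branch): HEAD=exp@D [exp=D feat=D main=C work=A]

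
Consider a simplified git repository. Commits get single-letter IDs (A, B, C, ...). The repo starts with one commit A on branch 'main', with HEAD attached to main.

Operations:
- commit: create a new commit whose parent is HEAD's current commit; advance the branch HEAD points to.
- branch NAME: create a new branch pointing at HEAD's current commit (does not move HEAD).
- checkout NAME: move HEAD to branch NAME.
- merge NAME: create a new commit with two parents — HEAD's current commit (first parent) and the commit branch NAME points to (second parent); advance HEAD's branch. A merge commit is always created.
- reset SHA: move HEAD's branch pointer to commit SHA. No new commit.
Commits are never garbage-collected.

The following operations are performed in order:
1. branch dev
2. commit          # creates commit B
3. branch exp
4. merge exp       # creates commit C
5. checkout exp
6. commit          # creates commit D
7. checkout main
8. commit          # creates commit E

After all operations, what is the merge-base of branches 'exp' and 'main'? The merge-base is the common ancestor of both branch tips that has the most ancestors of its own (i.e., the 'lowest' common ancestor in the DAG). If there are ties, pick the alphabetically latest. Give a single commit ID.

Answer: B

Derivation:
After op 1 (branch): HEAD=main@A [dev=A main=A]
After op 2 (commit): HEAD=main@B [dev=A main=B]
After op 3 (branch): HEAD=main@B [dev=A exp=B main=B]
After op 4 (merge): HEAD=main@C [dev=A exp=B main=C]
After op 5 (checkout): HEAD=exp@B [dev=A exp=B main=C]
After op 6 (commit): HEAD=exp@D [dev=A exp=D main=C]
After op 7 (checkout): HEAD=main@C [dev=A exp=D main=C]
After op 8 (commit): HEAD=main@E [dev=A exp=D main=E]
ancestors(exp=D): ['A', 'B', 'D']
ancestors(main=E): ['A', 'B', 'C', 'E']
common: ['A', 'B']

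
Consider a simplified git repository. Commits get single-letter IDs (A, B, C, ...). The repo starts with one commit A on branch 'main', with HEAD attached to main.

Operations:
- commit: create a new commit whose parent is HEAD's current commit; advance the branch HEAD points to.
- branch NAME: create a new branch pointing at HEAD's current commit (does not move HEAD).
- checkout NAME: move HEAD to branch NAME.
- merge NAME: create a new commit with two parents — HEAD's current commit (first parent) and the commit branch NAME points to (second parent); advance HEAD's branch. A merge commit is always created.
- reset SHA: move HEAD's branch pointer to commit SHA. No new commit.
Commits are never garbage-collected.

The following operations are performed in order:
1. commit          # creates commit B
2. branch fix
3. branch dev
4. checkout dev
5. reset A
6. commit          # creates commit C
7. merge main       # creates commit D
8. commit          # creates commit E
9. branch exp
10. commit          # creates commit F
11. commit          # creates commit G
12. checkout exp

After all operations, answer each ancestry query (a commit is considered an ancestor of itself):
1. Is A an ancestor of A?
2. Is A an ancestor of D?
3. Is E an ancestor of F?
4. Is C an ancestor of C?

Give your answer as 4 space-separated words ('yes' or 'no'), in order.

Answer: yes yes yes yes

Derivation:
After op 1 (commit): HEAD=main@B [main=B]
After op 2 (branch): HEAD=main@B [fix=B main=B]
After op 3 (branch): HEAD=main@B [dev=B fix=B main=B]
After op 4 (checkout): HEAD=dev@B [dev=B fix=B main=B]
After op 5 (reset): HEAD=dev@A [dev=A fix=B main=B]
After op 6 (commit): HEAD=dev@C [dev=C fix=B main=B]
After op 7 (merge): HEAD=dev@D [dev=D fix=B main=B]
After op 8 (commit): HEAD=dev@E [dev=E fix=B main=B]
After op 9 (branch): HEAD=dev@E [dev=E exp=E fix=B main=B]
After op 10 (commit): HEAD=dev@F [dev=F exp=E fix=B main=B]
After op 11 (commit): HEAD=dev@G [dev=G exp=E fix=B main=B]
After op 12 (checkout): HEAD=exp@E [dev=G exp=E fix=B main=B]
ancestors(A) = {A}; A in? yes
ancestors(D) = {A,B,C,D}; A in? yes
ancestors(F) = {A,B,C,D,E,F}; E in? yes
ancestors(C) = {A,C}; C in? yes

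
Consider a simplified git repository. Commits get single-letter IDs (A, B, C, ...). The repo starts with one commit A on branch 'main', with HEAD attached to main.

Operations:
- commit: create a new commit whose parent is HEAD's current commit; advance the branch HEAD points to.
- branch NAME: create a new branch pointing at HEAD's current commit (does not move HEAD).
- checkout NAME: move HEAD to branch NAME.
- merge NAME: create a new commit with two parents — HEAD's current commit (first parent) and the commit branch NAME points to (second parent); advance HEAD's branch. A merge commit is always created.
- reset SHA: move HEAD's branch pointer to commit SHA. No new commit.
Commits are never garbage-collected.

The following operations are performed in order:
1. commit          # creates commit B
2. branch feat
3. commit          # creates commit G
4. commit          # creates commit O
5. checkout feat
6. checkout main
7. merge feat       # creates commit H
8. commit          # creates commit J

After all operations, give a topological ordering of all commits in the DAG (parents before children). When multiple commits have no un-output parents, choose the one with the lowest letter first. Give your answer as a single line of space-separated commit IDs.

Answer: A B G O H J

Derivation:
After op 1 (commit): HEAD=main@B [main=B]
After op 2 (branch): HEAD=main@B [feat=B main=B]
After op 3 (commit): HEAD=main@G [feat=B main=G]
After op 4 (commit): HEAD=main@O [feat=B main=O]
After op 5 (checkout): HEAD=feat@B [feat=B main=O]
After op 6 (checkout): HEAD=main@O [feat=B main=O]
After op 7 (merge): HEAD=main@H [feat=B main=H]
After op 8 (commit): HEAD=main@J [feat=B main=J]
commit A: parents=[]
commit B: parents=['A']
commit G: parents=['B']
commit H: parents=['O', 'B']
commit J: parents=['H']
commit O: parents=['G']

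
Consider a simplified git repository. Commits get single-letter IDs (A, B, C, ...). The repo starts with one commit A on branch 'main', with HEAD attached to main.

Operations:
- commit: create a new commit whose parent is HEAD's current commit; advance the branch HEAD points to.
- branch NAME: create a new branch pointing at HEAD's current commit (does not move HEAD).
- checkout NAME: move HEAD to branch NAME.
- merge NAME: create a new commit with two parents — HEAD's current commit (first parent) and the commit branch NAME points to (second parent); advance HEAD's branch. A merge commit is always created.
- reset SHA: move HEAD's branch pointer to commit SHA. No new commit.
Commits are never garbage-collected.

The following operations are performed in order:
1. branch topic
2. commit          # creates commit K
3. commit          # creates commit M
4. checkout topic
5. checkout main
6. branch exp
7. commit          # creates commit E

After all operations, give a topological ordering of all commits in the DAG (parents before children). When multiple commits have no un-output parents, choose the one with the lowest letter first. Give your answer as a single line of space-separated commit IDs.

Answer: A K M E

Derivation:
After op 1 (branch): HEAD=main@A [main=A topic=A]
After op 2 (commit): HEAD=main@K [main=K topic=A]
After op 3 (commit): HEAD=main@M [main=M topic=A]
After op 4 (checkout): HEAD=topic@A [main=M topic=A]
After op 5 (checkout): HEAD=main@M [main=M topic=A]
After op 6 (branch): HEAD=main@M [exp=M main=M topic=A]
After op 7 (commit): HEAD=main@E [exp=M main=E topic=A]
commit A: parents=[]
commit E: parents=['M']
commit K: parents=['A']
commit M: parents=['K']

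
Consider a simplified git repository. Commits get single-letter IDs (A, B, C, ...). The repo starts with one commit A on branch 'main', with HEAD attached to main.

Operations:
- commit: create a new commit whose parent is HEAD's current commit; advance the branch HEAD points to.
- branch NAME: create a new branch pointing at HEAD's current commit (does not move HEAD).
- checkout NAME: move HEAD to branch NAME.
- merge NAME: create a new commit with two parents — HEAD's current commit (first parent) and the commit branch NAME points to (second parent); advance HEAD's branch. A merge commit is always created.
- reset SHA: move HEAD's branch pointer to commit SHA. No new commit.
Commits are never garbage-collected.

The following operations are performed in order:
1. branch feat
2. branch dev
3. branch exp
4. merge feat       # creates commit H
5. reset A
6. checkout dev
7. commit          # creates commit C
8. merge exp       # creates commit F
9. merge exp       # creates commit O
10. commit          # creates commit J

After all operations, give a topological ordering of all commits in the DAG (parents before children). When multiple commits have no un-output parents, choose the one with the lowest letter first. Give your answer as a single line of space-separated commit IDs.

After op 1 (branch): HEAD=main@A [feat=A main=A]
After op 2 (branch): HEAD=main@A [dev=A feat=A main=A]
After op 3 (branch): HEAD=main@A [dev=A exp=A feat=A main=A]
After op 4 (merge): HEAD=main@H [dev=A exp=A feat=A main=H]
After op 5 (reset): HEAD=main@A [dev=A exp=A feat=A main=A]
After op 6 (checkout): HEAD=dev@A [dev=A exp=A feat=A main=A]
After op 7 (commit): HEAD=dev@C [dev=C exp=A feat=A main=A]
After op 8 (merge): HEAD=dev@F [dev=F exp=A feat=A main=A]
After op 9 (merge): HEAD=dev@O [dev=O exp=A feat=A main=A]
After op 10 (commit): HEAD=dev@J [dev=J exp=A feat=A main=A]
commit A: parents=[]
commit C: parents=['A']
commit F: parents=['C', 'A']
commit H: parents=['A', 'A']
commit J: parents=['O']
commit O: parents=['F', 'A']

Answer: A C F H O J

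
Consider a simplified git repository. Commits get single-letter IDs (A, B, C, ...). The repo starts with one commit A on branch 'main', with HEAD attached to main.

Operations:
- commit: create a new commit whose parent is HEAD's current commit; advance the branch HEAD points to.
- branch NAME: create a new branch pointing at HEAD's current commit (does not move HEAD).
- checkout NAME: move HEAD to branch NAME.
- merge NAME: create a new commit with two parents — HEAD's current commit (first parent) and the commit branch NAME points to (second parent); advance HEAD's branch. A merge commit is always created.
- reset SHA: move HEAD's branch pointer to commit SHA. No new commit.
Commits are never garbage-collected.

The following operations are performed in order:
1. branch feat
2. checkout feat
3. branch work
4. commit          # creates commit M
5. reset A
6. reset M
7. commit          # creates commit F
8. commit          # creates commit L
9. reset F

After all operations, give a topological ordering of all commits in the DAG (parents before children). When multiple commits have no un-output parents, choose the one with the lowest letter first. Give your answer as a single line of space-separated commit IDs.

Answer: A M F L

Derivation:
After op 1 (branch): HEAD=main@A [feat=A main=A]
After op 2 (checkout): HEAD=feat@A [feat=A main=A]
After op 3 (branch): HEAD=feat@A [feat=A main=A work=A]
After op 4 (commit): HEAD=feat@M [feat=M main=A work=A]
After op 5 (reset): HEAD=feat@A [feat=A main=A work=A]
After op 6 (reset): HEAD=feat@M [feat=M main=A work=A]
After op 7 (commit): HEAD=feat@F [feat=F main=A work=A]
After op 8 (commit): HEAD=feat@L [feat=L main=A work=A]
After op 9 (reset): HEAD=feat@F [feat=F main=A work=A]
commit A: parents=[]
commit F: parents=['M']
commit L: parents=['F']
commit M: parents=['A']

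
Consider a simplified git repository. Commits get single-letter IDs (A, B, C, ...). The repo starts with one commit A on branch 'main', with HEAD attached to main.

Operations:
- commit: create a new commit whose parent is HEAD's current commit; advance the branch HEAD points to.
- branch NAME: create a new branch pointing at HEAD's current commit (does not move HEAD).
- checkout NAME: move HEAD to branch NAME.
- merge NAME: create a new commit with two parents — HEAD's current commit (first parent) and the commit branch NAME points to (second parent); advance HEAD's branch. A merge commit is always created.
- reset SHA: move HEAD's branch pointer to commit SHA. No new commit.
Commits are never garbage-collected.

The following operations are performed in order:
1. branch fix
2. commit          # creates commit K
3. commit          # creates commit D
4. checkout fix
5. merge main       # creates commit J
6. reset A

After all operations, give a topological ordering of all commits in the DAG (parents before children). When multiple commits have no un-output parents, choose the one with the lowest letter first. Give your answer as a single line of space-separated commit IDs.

After op 1 (branch): HEAD=main@A [fix=A main=A]
After op 2 (commit): HEAD=main@K [fix=A main=K]
After op 3 (commit): HEAD=main@D [fix=A main=D]
After op 4 (checkout): HEAD=fix@A [fix=A main=D]
After op 5 (merge): HEAD=fix@J [fix=J main=D]
After op 6 (reset): HEAD=fix@A [fix=A main=D]
commit A: parents=[]
commit D: parents=['K']
commit J: parents=['A', 'D']
commit K: parents=['A']

Answer: A K D J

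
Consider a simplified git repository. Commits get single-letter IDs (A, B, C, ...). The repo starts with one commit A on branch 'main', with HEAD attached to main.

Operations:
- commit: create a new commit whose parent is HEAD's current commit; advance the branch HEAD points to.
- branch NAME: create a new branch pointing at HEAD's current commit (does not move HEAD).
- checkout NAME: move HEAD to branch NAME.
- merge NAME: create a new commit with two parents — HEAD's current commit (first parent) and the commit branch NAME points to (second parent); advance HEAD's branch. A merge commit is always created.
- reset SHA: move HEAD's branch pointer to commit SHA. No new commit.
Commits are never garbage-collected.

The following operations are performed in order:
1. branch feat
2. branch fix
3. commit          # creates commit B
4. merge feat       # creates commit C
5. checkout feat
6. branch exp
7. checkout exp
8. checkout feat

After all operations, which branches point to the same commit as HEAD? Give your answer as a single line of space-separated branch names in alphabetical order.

Answer: exp feat fix

Derivation:
After op 1 (branch): HEAD=main@A [feat=A main=A]
After op 2 (branch): HEAD=main@A [feat=A fix=A main=A]
After op 3 (commit): HEAD=main@B [feat=A fix=A main=B]
After op 4 (merge): HEAD=main@C [feat=A fix=A main=C]
After op 5 (checkout): HEAD=feat@A [feat=A fix=A main=C]
After op 6 (branch): HEAD=feat@A [exp=A feat=A fix=A main=C]
After op 7 (checkout): HEAD=exp@A [exp=A feat=A fix=A main=C]
After op 8 (checkout): HEAD=feat@A [exp=A feat=A fix=A main=C]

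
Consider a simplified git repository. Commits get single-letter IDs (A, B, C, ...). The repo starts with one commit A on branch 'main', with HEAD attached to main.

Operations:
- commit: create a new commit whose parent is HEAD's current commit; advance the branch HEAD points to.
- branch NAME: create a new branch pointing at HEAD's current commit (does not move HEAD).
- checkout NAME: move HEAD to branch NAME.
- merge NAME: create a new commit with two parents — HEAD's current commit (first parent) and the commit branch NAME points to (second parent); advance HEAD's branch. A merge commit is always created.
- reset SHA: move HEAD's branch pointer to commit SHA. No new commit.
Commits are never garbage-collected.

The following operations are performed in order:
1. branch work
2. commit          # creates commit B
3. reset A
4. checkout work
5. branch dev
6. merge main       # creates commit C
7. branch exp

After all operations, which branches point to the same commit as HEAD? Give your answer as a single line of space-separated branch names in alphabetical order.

Answer: exp work

Derivation:
After op 1 (branch): HEAD=main@A [main=A work=A]
After op 2 (commit): HEAD=main@B [main=B work=A]
After op 3 (reset): HEAD=main@A [main=A work=A]
After op 4 (checkout): HEAD=work@A [main=A work=A]
After op 5 (branch): HEAD=work@A [dev=A main=A work=A]
After op 6 (merge): HEAD=work@C [dev=A main=A work=C]
After op 7 (branch): HEAD=work@C [dev=A exp=C main=A work=C]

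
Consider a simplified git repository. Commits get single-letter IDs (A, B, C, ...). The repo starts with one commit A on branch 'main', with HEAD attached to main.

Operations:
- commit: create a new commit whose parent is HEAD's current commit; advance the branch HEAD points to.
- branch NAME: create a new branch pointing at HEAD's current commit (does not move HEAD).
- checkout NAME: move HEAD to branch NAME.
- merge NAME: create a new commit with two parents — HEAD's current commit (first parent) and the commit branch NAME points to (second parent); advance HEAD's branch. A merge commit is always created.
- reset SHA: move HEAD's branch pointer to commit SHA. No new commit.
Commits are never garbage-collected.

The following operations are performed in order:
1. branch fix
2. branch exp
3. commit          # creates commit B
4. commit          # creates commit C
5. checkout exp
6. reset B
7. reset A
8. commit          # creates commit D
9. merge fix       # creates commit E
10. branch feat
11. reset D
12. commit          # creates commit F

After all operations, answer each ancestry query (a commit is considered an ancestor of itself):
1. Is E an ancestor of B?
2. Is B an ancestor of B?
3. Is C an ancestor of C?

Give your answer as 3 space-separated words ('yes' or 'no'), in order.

Answer: no yes yes

Derivation:
After op 1 (branch): HEAD=main@A [fix=A main=A]
After op 2 (branch): HEAD=main@A [exp=A fix=A main=A]
After op 3 (commit): HEAD=main@B [exp=A fix=A main=B]
After op 4 (commit): HEAD=main@C [exp=A fix=A main=C]
After op 5 (checkout): HEAD=exp@A [exp=A fix=A main=C]
After op 6 (reset): HEAD=exp@B [exp=B fix=A main=C]
After op 7 (reset): HEAD=exp@A [exp=A fix=A main=C]
After op 8 (commit): HEAD=exp@D [exp=D fix=A main=C]
After op 9 (merge): HEAD=exp@E [exp=E fix=A main=C]
After op 10 (branch): HEAD=exp@E [exp=E feat=E fix=A main=C]
After op 11 (reset): HEAD=exp@D [exp=D feat=E fix=A main=C]
After op 12 (commit): HEAD=exp@F [exp=F feat=E fix=A main=C]
ancestors(B) = {A,B}; E in? no
ancestors(B) = {A,B}; B in? yes
ancestors(C) = {A,B,C}; C in? yes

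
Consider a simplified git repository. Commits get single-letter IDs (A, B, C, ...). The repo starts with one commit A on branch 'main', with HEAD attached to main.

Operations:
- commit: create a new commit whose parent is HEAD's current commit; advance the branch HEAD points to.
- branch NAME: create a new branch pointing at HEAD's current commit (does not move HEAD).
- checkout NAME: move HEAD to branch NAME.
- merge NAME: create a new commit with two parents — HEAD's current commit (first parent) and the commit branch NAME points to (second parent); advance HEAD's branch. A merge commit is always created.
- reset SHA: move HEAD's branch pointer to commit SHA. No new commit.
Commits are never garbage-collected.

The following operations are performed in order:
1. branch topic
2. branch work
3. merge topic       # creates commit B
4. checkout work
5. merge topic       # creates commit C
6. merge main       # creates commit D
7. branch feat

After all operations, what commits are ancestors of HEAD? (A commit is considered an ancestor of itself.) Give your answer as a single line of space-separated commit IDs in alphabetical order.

After op 1 (branch): HEAD=main@A [main=A topic=A]
After op 2 (branch): HEAD=main@A [main=A topic=A work=A]
After op 3 (merge): HEAD=main@B [main=B topic=A work=A]
After op 4 (checkout): HEAD=work@A [main=B topic=A work=A]
After op 5 (merge): HEAD=work@C [main=B topic=A work=C]
After op 6 (merge): HEAD=work@D [main=B topic=A work=D]
After op 7 (branch): HEAD=work@D [feat=D main=B topic=A work=D]

Answer: A B C D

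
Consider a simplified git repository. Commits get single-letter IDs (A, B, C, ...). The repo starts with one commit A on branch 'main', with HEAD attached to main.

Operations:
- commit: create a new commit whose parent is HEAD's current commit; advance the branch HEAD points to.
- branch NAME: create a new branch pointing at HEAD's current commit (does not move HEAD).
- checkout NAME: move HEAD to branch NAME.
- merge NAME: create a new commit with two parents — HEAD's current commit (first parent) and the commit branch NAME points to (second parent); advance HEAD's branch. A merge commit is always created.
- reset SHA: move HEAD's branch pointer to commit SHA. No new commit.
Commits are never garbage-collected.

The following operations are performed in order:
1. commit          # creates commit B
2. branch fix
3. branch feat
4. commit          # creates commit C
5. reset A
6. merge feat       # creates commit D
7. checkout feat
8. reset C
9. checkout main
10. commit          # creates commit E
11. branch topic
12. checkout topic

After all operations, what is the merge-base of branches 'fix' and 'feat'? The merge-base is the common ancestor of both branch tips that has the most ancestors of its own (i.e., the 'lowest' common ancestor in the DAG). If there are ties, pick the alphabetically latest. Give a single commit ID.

After op 1 (commit): HEAD=main@B [main=B]
After op 2 (branch): HEAD=main@B [fix=B main=B]
After op 3 (branch): HEAD=main@B [feat=B fix=B main=B]
After op 4 (commit): HEAD=main@C [feat=B fix=B main=C]
After op 5 (reset): HEAD=main@A [feat=B fix=B main=A]
After op 6 (merge): HEAD=main@D [feat=B fix=B main=D]
After op 7 (checkout): HEAD=feat@B [feat=B fix=B main=D]
After op 8 (reset): HEAD=feat@C [feat=C fix=B main=D]
After op 9 (checkout): HEAD=main@D [feat=C fix=B main=D]
After op 10 (commit): HEAD=main@E [feat=C fix=B main=E]
After op 11 (branch): HEAD=main@E [feat=C fix=B main=E topic=E]
After op 12 (checkout): HEAD=topic@E [feat=C fix=B main=E topic=E]
ancestors(fix=B): ['A', 'B']
ancestors(feat=C): ['A', 'B', 'C']
common: ['A', 'B']

Answer: B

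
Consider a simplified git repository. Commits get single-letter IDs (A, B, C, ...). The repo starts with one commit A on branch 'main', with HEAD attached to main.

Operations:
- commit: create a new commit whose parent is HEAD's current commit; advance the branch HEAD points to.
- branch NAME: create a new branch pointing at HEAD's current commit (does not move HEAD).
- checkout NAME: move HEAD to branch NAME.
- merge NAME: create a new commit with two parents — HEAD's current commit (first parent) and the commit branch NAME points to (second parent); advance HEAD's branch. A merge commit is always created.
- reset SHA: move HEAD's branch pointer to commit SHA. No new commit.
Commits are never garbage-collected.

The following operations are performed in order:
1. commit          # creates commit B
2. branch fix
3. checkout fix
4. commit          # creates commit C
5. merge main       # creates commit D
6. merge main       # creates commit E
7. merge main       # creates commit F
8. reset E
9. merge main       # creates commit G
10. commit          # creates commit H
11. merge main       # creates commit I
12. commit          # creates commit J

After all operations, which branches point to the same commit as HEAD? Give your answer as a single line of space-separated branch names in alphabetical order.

Answer: fix

Derivation:
After op 1 (commit): HEAD=main@B [main=B]
After op 2 (branch): HEAD=main@B [fix=B main=B]
After op 3 (checkout): HEAD=fix@B [fix=B main=B]
After op 4 (commit): HEAD=fix@C [fix=C main=B]
After op 5 (merge): HEAD=fix@D [fix=D main=B]
After op 6 (merge): HEAD=fix@E [fix=E main=B]
After op 7 (merge): HEAD=fix@F [fix=F main=B]
After op 8 (reset): HEAD=fix@E [fix=E main=B]
After op 9 (merge): HEAD=fix@G [fix=G main=B]
After op 10 (commit): HEAD=fix@H [fix=H main=B]
After op 11 (merge): HEAD=fix@I [fix=I main=B]
After op 12 (commit): HEAD=fix@J [fix=J main=B]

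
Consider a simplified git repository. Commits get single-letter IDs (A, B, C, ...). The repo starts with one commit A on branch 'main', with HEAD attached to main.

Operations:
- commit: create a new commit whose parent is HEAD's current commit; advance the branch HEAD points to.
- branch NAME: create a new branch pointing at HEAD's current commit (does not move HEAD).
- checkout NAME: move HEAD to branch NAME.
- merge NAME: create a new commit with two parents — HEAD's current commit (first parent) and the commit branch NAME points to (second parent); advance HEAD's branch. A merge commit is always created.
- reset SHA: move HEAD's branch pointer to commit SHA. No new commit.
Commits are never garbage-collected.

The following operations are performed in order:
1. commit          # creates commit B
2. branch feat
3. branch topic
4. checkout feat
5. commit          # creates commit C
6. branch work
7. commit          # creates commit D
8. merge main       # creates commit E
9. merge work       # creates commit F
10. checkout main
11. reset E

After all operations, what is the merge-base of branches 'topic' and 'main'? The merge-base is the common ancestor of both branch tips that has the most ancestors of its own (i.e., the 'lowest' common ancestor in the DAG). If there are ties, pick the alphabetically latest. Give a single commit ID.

Answer: B

Derivation:
After op 1 (commit): HEAD=main@B [main=B]
After op 2 (branch): HEAD=main@B [feat=B main=B]
After op 3 (branch): HEAD=main@B [feat=B main=B topic=B]
After op 4 (checkout): HEAD=feat@B [feat=B main=B topic=B]
After op 5 (commit): HEAD=feat@C [feat=C main=B topic=B]
After op 6 (branch): HEAD=feat@C [feat=C main=B topic=B work=C]
After op 7 (commit): HEAD=feat@D [feat=D main=B topic=B work=C]
After op 8 (merge): HEAD=feat@E [feat=E main=B topic=B work=C]
After op 9 (merge): HEAD=feat@F [feat=F main=B topic=B work=C]
After op 10 (checkout): HEAD=main@B [feat=F main=B topic=B work=C]
After op 11 (reset): HEAD=main@E [feat=F main=E topic=B work=C]
ancestors(topic=B): ['A', 'B']
ancestors(main=E): ['A', 'B', 'C', 'D', 'E']
common: ['A', 'B']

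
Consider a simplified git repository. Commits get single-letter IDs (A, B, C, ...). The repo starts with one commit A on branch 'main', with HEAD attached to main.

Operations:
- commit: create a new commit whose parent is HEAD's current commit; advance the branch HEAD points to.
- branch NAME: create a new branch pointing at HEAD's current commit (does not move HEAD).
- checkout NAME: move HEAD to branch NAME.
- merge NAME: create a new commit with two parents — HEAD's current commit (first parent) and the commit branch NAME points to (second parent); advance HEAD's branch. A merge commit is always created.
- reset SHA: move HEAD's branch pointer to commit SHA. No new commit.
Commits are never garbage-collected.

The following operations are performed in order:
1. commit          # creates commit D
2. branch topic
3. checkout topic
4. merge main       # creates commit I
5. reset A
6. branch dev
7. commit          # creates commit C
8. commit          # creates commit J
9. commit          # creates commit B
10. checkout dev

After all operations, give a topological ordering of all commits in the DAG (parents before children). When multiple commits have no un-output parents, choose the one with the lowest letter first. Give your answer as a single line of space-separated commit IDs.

Answer: A C D I J B

Derivation:
After op 1 (commit): HEAD=main@D [main=D]
After op 2 (branch): HEAD=main@D [main=D topic=D]
After op 3 (checkout): HEAD=topic@D [main=D topic=D]
After op 4 (merge): HEAD=topic@I [main=D topic=I]
After op 5 (reset): HEAD=topic@A [main=D topic=A]
After op 6 (branch): HEAD=topic@A [dev=A main=D topic=A]
After op 7 (commit): HEAD=topic@C [dev=A main=D topic=C]
After op 8 (commit): HEAD=topic@J [dev=A main=D topic=J]
After op 9 (commit): HEAD=topic@B [dev=A main=D topic=B]
After op 10 (checkout): HEAD=dev@A [dev=A main=D topic=B]
commit A: parents=[]
commit B: parents=['J']
commit C: parents=['A']
commit D: parents=['A']
commit I: parents=['D', 'D']
commit J: parents=['C']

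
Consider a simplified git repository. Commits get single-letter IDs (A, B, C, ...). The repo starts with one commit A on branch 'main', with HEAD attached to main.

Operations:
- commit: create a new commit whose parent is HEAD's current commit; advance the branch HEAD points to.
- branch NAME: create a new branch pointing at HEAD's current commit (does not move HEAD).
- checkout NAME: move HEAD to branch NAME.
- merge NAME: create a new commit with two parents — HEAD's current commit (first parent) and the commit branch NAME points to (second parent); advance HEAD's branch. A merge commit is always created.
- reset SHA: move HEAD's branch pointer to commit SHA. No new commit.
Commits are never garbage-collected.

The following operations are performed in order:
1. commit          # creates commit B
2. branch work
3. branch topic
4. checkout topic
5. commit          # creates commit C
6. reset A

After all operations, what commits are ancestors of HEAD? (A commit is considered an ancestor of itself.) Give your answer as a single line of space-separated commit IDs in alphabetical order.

After op 1 (commit): HEAD=main@B [main=B]
After op 2 (branch): HEAD=main@B [main=B work=B]
After op 3 (branch): HEAD=main@B [main=B topic=B work=B]
After op 4 (checkout): HEAD=topic@B [main=B topic=B work=B]
After op 5 (commit): HEAD=topic@C [main=B topic=C work=B]
After op 6 (reset): HEAD=topic@A [main=B topic=A work=B]

Answer: A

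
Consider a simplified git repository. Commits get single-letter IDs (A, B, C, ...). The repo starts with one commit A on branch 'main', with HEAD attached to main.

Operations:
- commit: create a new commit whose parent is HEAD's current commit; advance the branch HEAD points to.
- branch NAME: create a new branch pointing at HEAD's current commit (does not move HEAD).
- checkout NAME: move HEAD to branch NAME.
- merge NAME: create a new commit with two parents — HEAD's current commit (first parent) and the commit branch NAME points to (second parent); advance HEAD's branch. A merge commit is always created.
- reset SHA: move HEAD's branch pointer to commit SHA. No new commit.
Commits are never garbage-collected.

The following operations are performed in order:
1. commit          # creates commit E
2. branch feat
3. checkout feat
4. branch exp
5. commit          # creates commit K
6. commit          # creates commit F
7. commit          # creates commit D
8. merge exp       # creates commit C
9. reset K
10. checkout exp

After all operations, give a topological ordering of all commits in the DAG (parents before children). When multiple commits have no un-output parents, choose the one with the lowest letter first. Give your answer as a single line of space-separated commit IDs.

Answer: A E K F D C

Derivation:
After op 1 (commit): HEAD=main@E [main=E]
After op 2 (branch): HEAD=main@E [feat=E main=E]
After op 3 (checkout): HEAD=feat@E [feat=E main=E]
After op 4 (branch): HEAD=feat@E [exp=E feat=E main=E]
After op 5 (commit): HEAD=feat@K [exp=E feat=K main=E]
After op 6 (commit): HEAD=feat@F [exp=E feat=F main=E]
After op 7 (commit): HEAD=feat@D [exp=E feat=D main=E]
After op 8 (merge): HEAD=feat@C [exp=E feat=C main=E]
After op 9 (reset): HEAD=feat@K [exp=E feat=K main=E]
After op 10 (checkout): HEAD=exp@E [exp=E feat=K main=E]
commit A: parents=[]
commit C: parents=['D', 'E']
commit D: parents=['F']
commit E: parents=['A']
commit F: parents=['K']
commit K: parents=['E']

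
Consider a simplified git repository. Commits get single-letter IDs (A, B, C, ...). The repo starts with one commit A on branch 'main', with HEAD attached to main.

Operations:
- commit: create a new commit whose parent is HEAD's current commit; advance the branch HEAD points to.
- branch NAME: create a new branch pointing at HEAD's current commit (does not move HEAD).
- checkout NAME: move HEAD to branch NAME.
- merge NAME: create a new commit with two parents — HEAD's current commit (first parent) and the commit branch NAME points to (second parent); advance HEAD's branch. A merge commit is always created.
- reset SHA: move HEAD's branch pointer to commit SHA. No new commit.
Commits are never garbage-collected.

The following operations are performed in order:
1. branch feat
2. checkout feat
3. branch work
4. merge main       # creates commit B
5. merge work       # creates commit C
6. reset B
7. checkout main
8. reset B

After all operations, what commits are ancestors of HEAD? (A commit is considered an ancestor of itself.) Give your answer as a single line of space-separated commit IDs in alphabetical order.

Answer: A B

Derivation:
After op 1 (branch): HEAD=main@A [feat=A main=A]
After op 2 (checkout): HEAD=feat@A [feat=A main=A]
After op 3 (branch): HEAD=feat@A [feat=A main=A work=A]
After op 4 (merge): HEAD=feat@B [feat=B main=A work=A]
After op 5 (merge): HEAD=feat@C [feat=C main=A work=A]
After op 6 (reset): HEAD=feat@B [feat=B main=A work=A]
After op 7 (checkout): HEAD=main@A [feat=B main=A work=A]
After op 8 (reset): HEAD=main@B [feat=B main=B work=A]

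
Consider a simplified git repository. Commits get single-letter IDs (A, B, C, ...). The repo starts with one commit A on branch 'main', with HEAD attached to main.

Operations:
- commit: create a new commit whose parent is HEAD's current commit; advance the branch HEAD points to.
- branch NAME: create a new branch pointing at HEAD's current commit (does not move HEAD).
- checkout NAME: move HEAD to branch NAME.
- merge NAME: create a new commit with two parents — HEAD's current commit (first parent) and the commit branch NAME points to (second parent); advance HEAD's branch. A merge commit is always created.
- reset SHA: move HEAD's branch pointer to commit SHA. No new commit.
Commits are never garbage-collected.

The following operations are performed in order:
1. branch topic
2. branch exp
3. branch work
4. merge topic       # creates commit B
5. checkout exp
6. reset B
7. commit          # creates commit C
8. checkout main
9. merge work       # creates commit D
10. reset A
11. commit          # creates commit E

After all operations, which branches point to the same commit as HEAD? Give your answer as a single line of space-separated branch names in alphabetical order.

After op 1 (branch): HEAD=main@A [main=A topic=A]
After op 2 (branch): HEAD=main@A [exp=A main=A topic=A]
After op 3 (branch): HEAD=main@A [exp=A main=A topic=A work=A]
After op 4 (merge): HEAD=main@B [exp=A main=B topic=A work=A]
After op 5 (checkout): HEAD=exp@A [exp=A main=B topic=A work=A]
After op 6 (reset): HEAD=exp@B [exp=B main=B topic=A work=A]
After op 7 (commit): HEAD=exp@C [exp=C main=B topic=A work=A]
After op 8 (checkout): HEAD=main@B [exp=C main=B topic=A work=A]
After op 9 (merge): HEAD=main@D [exp=C main=D topic=A work=A]
After op 10 (reset): HEAD=main@A [exp=C main=A topic=A work=A]
After op 11 (commit): HEAD=main@E [exp=C main=E topic=A work=A]

Answer: main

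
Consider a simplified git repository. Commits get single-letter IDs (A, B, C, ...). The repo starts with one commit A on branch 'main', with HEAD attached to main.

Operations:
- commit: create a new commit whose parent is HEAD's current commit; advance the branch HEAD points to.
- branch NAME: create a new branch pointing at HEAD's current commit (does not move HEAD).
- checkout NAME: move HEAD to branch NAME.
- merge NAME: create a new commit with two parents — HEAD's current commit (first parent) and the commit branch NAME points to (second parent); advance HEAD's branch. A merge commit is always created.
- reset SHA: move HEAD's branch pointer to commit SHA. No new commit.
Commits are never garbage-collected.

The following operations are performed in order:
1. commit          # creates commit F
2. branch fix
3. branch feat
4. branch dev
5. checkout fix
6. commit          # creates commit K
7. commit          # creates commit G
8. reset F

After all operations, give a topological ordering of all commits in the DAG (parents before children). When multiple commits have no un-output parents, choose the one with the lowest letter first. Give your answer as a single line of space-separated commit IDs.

Answer: A F K G

Derivation:
After op 1 (commit): HEAD=main@F [main=F]
After op 2 (branch): HEAD=main@F [fix=F main=F]
After op 3 (branch): HEAD=main@F [feat=F fix=F main=F]
After op 4 (branch): HEAD=main@F [dev=F feat=F fix=F main=F]
After op 5 (checkout): HEAD=fix@F [dev=F feat=F fix=F main=F]
After op 6 (commit): HEAD=fix@K [dev=F feat=F fix=K main=F]
After op 7 (commit): HEAD=fix@G [dev=F feat=F fix=G main=F]
After op 8 (reset): HEAD=fix@F [dev=F feat=F fix=F main=F]
commit A: parents=[]
commit F: parents=['A']
commit G: parents=['K']
commit K: parents=['F']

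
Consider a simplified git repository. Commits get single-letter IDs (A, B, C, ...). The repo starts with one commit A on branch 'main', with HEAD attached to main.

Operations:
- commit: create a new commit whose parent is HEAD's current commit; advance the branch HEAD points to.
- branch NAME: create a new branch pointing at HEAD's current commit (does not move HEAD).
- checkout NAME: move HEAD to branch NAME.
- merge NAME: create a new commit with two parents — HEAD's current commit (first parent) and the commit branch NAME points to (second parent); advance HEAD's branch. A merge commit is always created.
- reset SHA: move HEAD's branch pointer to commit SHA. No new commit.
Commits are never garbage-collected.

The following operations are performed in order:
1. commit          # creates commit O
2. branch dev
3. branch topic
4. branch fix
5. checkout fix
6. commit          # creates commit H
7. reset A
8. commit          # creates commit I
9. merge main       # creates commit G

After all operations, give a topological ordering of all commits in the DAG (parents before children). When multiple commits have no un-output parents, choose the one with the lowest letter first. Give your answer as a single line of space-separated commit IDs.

Answer: A I O G H

Derivation:
After op 1 (commit): HEAD=main@O [main=O]
After op 2 (branch): HEAD=main@O [dev=O main=O]
After op 3 (branch): HEAD=main@O [dev=O main=O topic=O]
After op 4 (branch): HEAD=main@O [dev=O fix=O main=O topic=O]
After op 5 (checkout): HEAD=fix@O [dev=O fix=O main=O topic=O]
After op 6 (commit): HEAD=fix@H [dev=O fix=H main=O topic=O]
After op 7 (reset): HEAD=fix@A [dev=O fix=A main=O topic=O]
After op 8 (commit): HEAD=fix@I [dev=O fix=I main=O topic=O]
After op 9 (merge): HEAD=fix@G [dev=O fix=G main=O topic=O]
commit A: parents=[]
commit G: parents=['I', 'O']
commit H: parents=['O']
commit I: parents=['A']
commit O: parents=['A']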